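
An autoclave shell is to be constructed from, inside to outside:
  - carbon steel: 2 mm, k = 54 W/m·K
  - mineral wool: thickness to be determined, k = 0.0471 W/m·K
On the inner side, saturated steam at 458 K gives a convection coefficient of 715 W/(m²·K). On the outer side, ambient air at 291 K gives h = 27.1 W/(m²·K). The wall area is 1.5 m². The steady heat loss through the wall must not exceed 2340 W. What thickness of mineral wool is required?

L ≈ 3.24 mm

Model the wall as resistances in series:
R_inner film = 1/(h_i·A) = 1/(715×1.5) = 9.324×10^-4 K/W
R_carbon steel = L/(kA) = 0.002/(54×1.5) = 2.469×10^-5 K/W
R_outer film = 1/(h_o·A) = 1/(27.1×1.5) = 0.0246 K/W
Sum of the known resistances R_other = 0.02556 K/W
Required total resistance R_tot = ΔT/Q_allow = 167/2340 = 0.07137 K/W
R_mineral wool = R_tot − R_other = 0.04581 K/W
L = R·k·A = 0.04581×0.0471×1.5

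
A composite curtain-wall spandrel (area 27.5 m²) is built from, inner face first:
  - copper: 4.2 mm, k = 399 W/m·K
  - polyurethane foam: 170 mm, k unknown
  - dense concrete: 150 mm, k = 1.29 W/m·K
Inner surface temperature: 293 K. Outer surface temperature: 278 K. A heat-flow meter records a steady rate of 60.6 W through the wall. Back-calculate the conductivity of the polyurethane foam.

Thermal resistances in series:
R_copper = L/(kA) = 0.0042/(399×27.5) = 3.828×10^-7 K/W
R_dense concrete = L/(kA) = 0.15/(1.29×27.5) = 0.004228 K/W
Sum of known resistances R_other = 0.004229 K/W
Total R = ΔT/Q = 15/60.6 = 0.2475 K/W
R_polyurethane foam = R_total − R_other = 0.2433 K/W
k = L/(R·A) = 0.17/(0.2433×27.5)

k ≈ 0.0254 W/(m·K)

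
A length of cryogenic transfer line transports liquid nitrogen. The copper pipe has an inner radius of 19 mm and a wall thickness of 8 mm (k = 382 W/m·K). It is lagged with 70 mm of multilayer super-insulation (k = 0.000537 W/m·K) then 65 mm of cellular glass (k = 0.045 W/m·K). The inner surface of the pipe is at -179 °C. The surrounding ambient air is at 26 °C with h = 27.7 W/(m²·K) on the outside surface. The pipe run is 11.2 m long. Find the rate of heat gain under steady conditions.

Treating each annulus and film as a series resistance:
R_copper pipe wall = ln(27/19)/(2π×382×11.2) = 1.307×10^-5 K/W
R_multilayer super-insulation = ln(97/27)/(2π×0.000537×11.2) = 33.84 K/W
R_cellular glass = ln(162/97)/(2π×0.045×11.2) = 0.162 K/W
R_outer film = 1/(h_o·2πr_oL) = 1/(27.7×2π×0.162×11.2) = 0.003167 K/W
R_total = 34.01 K/W
Q = ΔT/R_total = 205/34.01

Q ≈ 6.03 W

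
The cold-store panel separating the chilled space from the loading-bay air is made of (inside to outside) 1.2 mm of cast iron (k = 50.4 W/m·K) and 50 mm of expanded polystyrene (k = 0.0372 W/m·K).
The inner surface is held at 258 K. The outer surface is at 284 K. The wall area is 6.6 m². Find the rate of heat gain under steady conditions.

Thermal resistances in series:
R_cast iron = L/(kA) = 0.0012/(50.4×6.6) = 3.608×10^-6 K/W
R_expanded polystyrene = L/(kA) = 0.05/(0.0372×6.6) = 0.2036 K/W
R_total = 0.2037 K/W
Q = ΔT / R_total = 26 / 0.2037

Q ≈ 128 W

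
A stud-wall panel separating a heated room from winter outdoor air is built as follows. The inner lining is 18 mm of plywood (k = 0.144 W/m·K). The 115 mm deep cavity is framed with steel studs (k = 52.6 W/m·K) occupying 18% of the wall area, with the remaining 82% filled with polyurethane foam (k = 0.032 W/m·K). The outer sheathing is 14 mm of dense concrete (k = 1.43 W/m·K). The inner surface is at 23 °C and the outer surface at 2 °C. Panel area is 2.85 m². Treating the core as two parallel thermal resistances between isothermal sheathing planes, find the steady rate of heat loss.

Sheathing layers in series; stud and cavity paths in parallel between them.
R_inner = 0.018/(0.144×2.85) = 0.04386 K/W
R_stud  = 0.115/(52.6×0.18×2.85) = 0.004262 K/W
R_cav   = 0.115/(0.032×0.82×2.85) = 1.538 K/W
1/R_core = 1/R_stud + 1/R_cav → R_core = 0.00425 K/W
R_outer = 0.014/(1.43×2.85) = 0.003435 K/W
R_total = 0.05154 K/W
Q = ΔT/R_total = 21/0.05154

Q ≈ 407 W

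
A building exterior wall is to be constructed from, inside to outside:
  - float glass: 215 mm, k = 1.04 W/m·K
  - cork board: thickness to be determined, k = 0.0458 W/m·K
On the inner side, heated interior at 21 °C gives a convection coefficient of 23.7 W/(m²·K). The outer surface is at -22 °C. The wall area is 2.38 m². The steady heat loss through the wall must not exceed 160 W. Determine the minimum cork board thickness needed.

Using the resistance-network approach (series):
R_inner film = 1/(h_i·A) = 1/(23.7×2.38) = 0.01773 K/W
R_float glass = L/(kA) = 0.215/(1.04×2.38) = 0.08686 K/W
Sum of the known resistances R_other = 0.1046 K/W
Required total resistance R_tot = ΔT/Q_allow = 43/160 = 0.2687 K/W
R_cork board = R_tot − R_other = 0.1642 K/W
L = R·k·A = 0.1642×0.0458×2.38

L ≈ 17.9 mm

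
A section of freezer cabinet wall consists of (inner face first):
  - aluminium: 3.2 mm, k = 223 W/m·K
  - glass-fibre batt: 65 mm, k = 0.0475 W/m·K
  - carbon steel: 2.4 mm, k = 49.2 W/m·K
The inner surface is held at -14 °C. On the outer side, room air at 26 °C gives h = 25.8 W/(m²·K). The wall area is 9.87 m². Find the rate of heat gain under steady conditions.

Treating each layer as a thermal resistance in series:
R_aluminium = L/(kA) = 0.0032/(223×9.87) = 1.454×10^-6 K/W
R_glass-fibre batt = L/(kA) = 0.065/(0.0475×9.87) = 0.1386 K/W
R_carbon steel = L/(kA) = 0.0024/(49.2×9.87) = 4.942×10^-6 K/W
R_outer film = 1/(h_o·A) = 1/(25.8×9.87) = 0.003927 K/W
R_total = 0.1426 K/W
Q = ΔT / R_total = 40 / 0.1426

Q ≈ 281 W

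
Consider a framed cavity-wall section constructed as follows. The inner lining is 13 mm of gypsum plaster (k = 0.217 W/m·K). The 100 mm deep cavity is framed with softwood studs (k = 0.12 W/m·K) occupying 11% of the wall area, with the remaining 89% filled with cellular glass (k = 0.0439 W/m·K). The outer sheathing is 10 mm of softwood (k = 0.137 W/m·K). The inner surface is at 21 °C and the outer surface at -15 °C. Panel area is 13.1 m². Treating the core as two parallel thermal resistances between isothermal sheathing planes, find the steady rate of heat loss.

Sheathing layers in series; stud and cavity paths in parallel between them.
R_inner = 0.013/(0.217×13.1) = 0.004573 K/W
R_stud  = 0.1/(0.12×0.11×13.1) = 0.5783 K/W
R_cav   = 0.1/(0.0439×0.89×13.1) = 0.1954 K/W
1/R_core = 1/R_stud + 1/R_cav → R_core = 0.146 K/W
R_outer = 0.01/(0.137×13.1) = 0.005572 K/W
R_total = 0.1562 K/W
Q = ΔT/R_total = 36/0.1562

Q ≈ 230 W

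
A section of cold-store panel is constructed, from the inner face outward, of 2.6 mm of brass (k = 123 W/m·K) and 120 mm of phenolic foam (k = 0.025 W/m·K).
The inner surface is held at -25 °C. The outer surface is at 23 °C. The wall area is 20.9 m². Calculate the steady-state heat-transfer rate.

Series thermal resistances:
R_brass = L/(kA) = 0.0026/(123×20.9) = 1.011×10^-6 K/W
R_phenolic foam = L/(kA) = 0.12/(0.025×20.9) = 0.2297 K/W
R_total = 0.2297 K/W
Q = ΔT / R_total = 48 / 0.2297

Q ≈ 209 W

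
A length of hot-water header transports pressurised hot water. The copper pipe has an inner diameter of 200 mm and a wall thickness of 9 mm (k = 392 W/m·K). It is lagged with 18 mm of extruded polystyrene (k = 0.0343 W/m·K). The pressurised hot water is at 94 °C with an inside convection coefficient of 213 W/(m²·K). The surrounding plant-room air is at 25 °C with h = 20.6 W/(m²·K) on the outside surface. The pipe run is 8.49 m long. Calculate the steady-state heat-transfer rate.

Treating each annulus and film as a series resistance:
R_inner film = 1/(h_i·2πr₁L) = 1/(213×2π×0.1×8.49) = 8.801×10^-4 K/W
R_copper pipe wall = ln(109/100)/(2π×392×8.49) = 4.121×10^-6 K/W
R_extruded polystyrene = ln(127/109)/(2π×0.0343×8.49) = 0.08353 K/W
R_outer film = 1/(h_o·2πr_oL) = 1/(20.6×2π×0.127×8.49) = 0.007165 K/W
R_total = 0.09158 K/W
Q = ΔT/R_total = 69/0.09158

Q ≈ 753 W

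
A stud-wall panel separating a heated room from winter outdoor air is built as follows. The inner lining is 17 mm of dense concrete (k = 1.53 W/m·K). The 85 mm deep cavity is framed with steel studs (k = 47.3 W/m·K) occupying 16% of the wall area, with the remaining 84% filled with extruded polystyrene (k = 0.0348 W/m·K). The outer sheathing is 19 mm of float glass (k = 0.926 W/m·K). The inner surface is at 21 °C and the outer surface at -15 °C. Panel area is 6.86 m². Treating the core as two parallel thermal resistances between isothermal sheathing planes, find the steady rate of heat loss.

Sheathing layers in series; stud and cavity paths in parallel between them.
R_inner = 0.017/(1.53×6.86) = 0.00162 K/W
R_stud  = 0.085/(47.3×0.16×6.86) = 0.001637 K/W
R_cav   = 0.085/(0.0348×0.84×6.86) = 0.4239 K/W
1/R_core = 1/R_stud + 1/R_cav → R_core = 0.001631 K/W
R_outer = 0.019/(0.926×6.86) = 0.002991 K/W
R_total = 0.006242 K/W
Q = ΔT/R_total = 36/0.006242

Q ≈ 5770 W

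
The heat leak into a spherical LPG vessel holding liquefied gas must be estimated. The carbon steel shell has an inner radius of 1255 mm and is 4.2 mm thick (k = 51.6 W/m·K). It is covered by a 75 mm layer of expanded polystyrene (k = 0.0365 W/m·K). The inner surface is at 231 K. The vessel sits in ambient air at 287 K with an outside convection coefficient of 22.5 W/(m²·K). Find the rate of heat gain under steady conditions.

Radial (spherical) resistances in series:
R_carbon steel shell = (1/1.255 − 1/1.2592)/(4π×51.6) = 4.099×10^-6 K/W
R_expanded polystyrene = (1/1.2592 − 1/1.3342)/(4π×0.0365) = 0.09733 K/W
R_outer film = 1/(h·4πr_o²) = 1/(22.5×4π×1.3342²) = 0.001987 K/W
R_total = 0.09932 K/W
Q = ΔT/R_total = 56/0.09932

Q ≈ 564 W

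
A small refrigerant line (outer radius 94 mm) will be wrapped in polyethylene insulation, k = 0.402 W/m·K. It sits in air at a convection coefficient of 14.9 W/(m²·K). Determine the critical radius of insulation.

r_cr ≈ 27 mm

For a cylinder r_cr = k/h = 0.402/14.9
r_cr = 27 mm; since the bare radius (94 mm) is above r_cr, any added insulation will reduce heat loss.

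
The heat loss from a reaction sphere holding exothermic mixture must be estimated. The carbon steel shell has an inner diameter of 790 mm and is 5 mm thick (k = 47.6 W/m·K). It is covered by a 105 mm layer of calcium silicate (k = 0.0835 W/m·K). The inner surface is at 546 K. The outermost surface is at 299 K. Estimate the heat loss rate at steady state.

Spherical conduction: R = (1/r_in − 1/r_out)/(4πk) per layer; series-sum.
R_carbon steel shell = (1/0.395 − 1/0.4)/(4π×47.6) = 5.29×10^-5 K/W
R_calcium silicate = (1/0.4 − 1/0.505)/(4π×0.0835) = 0.4954 K/W
R_total = 0.4954 K/W
Q = ΔT/R_total = 247/0.4954

Q ≈ 499 W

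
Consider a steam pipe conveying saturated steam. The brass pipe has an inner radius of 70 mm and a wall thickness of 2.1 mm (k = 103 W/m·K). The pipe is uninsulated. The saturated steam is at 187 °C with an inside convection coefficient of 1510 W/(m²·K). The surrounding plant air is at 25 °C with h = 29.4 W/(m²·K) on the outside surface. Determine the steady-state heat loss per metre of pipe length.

q′ ≈ 2110 W/m

Per-layer cylindrical resistances, series-summed:
R_inner film = 1/(h_i·2πr₁L) = 1/(1510×2π×0.07×1) = 0.001506 K/W
R_brass pipe wall = ln(72.1/70)/(2π×103×1) = 4.567×10^-5 K/W
R_outer film = 1/(h_o·2πr_oL) = 1/(29.4×2π×0.0721×1) = 0.07508 K/W
R_total = 0.07663 K/W
Q = ΔT/R_total = 162/0.07663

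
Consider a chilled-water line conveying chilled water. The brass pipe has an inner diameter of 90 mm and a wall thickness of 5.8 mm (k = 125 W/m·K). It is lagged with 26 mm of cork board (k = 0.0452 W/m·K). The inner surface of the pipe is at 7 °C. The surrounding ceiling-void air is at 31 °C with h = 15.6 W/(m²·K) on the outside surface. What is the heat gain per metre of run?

q′ ≈ 15.1 W/m

For a radial system each layer contributes R = ln(r_out/r_in)/(2πkL); films add R = 1/(hA).
R_brass pipe wall = ln(50.8/45)/(2π×125×1) = 1.544×10^-4 K/W
R_cork board = ln(76.8/50.8)/(2π×0.0452×1) = 1.455 K/W
R_outer film = 1/(h_o·2πr_oL) = 1/(15.6×2π×0.0768×1) = 0.1328 K/W
R_total = 1.588 K/W
Q = ΔT/R_total = 24/1.588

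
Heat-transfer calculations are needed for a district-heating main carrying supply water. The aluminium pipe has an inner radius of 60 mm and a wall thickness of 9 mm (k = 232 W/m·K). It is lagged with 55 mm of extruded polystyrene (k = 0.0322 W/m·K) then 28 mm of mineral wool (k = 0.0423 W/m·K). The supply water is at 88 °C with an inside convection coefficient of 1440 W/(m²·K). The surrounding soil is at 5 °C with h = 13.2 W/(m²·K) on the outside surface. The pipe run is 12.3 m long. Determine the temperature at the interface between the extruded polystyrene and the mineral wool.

Treating each annulus and film as a series resistance:
R_inner film = 1/(h_i·2πr₁L) = 1/(1440×2π×0.06×12.3) = 1.498×10^-4 K/W
R_aluminium pipe wall = ln(69/60)/(2π×232×12.3) = 7.795×10^-6 K/W
R_extruded polystyrene = ln(124/69)/(2π×0.0322×12.3) = 0.2356 K/W
R_mineral wool = ln(152/124)/(2π×0.0423×12.3) = 0.06228 K/W
R_outer film = 1/(h_o·2πr_oL) = 1/(13.2×2π×0.152×12.3) = 0.006449 K/W
R_total = 0.3044 K/W
Q = ΔT/R_total = 83/0.3044
Q = 273 W
T_interface = T_inner − Q·ΣR(inner→interface) = 88 − 273×0.2357

T ≈ 23.7 °C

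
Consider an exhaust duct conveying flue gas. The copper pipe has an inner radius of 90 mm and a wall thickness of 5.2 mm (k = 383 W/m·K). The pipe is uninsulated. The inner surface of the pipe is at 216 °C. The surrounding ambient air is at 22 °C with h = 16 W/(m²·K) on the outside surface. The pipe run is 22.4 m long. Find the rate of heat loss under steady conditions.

Per-layer cylindrical resistances, series-summed:
R_copper pipe wall = ln(95.2/90)/(2π×383×22.4) = 1.042×10^-6 K/W
R_outer film = 1/(h_o·2πr_oL) = 1/(16×2π×0.0952×22.4) = 0.004665 K/W
R_total = 0.004666 K/W
Q = ΔT/R_total = 194/0.004666

Q ≈ 41600 W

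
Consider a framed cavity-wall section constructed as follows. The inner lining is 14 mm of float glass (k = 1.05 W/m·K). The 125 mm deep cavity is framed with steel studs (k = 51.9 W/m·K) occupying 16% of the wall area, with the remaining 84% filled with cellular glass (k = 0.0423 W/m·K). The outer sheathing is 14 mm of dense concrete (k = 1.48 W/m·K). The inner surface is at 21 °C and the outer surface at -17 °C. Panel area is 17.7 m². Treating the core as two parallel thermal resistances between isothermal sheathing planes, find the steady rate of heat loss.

Sheathing layers in series; stud and cavity paths in parallel between them.
R_inner = 0.014/(1.05×17.7) = 7.533×10^-4 K/W
R_stud  = 0.125/(51.9×0.16×17.7) = 8.505×10^-4 K/W
R_cav   = 0.125/(0.0423×0.84×17.7) = 0.1988 K/W
1/R_core = 1/R_stud + 1/R_cav → R_core = 8.468×10^-4 K/W
R_outer = 0.014/(1.48×17.7) = 5.344×10^-4 K/W
R_total = 0.002135 K/W
Q = ΔT/R_total = 38/0.002135

Q ≈ 17800 W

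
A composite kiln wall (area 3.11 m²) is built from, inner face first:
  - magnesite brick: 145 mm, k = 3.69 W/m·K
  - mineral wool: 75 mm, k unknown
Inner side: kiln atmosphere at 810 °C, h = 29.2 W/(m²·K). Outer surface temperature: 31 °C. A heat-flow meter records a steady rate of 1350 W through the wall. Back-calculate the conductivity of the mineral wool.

Treating each layer as a thermal resistance in series:
R_inner film = 1/(h_i·A) = 1/(29.2×3.11) = 0.01101 K/W
R_magnesite brick = L/(kA) = 0.145/(3.69×3.11) = 0.01264 K/W
Sum of known resistances R_other = 0.02365 K/W
Total R = ΔT/Q = 779/1350 = 0.577 K/W
R_mineral wool = R_total − R_other = 0.5534 K/W
k = L/(R·A) = 0.075/(0.5534×3.11)

k ≈ 0.0436 W/(m·K)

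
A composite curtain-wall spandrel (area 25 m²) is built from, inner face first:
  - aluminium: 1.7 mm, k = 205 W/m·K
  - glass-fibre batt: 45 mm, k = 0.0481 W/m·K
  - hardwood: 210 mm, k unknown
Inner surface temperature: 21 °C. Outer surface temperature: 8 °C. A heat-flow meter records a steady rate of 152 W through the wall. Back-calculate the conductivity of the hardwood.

k ≈ 0.175 W/(m·K)

Series thermal resistances:
R_aluminium = L/(kA) = 0.0017/(205×25) = 3.317×10^-7 K/W
R_glass-fibre batt = L/(kA) = 0.045/(0.0481×25) = 0.03742 K/W
Sum of known resistances R_other = 0.03742 K/W
Total R = ΔT/Q = 13/152 = 0.08553 K/W
R_hardwood = R_total − R_other = 0.0481 K/W
k = L/(R·A) = 0.21/(0.0481×25)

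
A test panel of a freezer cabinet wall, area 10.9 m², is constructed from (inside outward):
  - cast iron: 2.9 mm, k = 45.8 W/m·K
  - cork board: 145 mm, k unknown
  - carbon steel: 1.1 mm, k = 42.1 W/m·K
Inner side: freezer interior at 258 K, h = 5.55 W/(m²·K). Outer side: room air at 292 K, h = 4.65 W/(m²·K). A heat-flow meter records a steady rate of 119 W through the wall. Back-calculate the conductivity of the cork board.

Treating each layer as a thermal resistance in series:
R_inner film = 1/(h_i·A) = 1/(5.55×10.9) = 0.01653 K/W
R_cast iron = L/(kA) = 0.0029/(45.8×10.9) = 5.809×10^-6 K/W
R_carbon steel = L/(kA) = 0.0011/(42.1×10.9) = 2.397×10^-6 K/W
R_outer film = 1/(h_o·A) = 1/(4.65×10.9) = 0.01973 K/W
Sum of known resistances R_other = 0.03627 K/W
Total R = ΔT/Q = 34/119 = 0.2857 K/W
R_cork board = R_total − R_other = 0.2494 K/W
k = L/(R·A) = 0.145/(0.2494×10.9)

k ≈ 0.0533 W/(m·K)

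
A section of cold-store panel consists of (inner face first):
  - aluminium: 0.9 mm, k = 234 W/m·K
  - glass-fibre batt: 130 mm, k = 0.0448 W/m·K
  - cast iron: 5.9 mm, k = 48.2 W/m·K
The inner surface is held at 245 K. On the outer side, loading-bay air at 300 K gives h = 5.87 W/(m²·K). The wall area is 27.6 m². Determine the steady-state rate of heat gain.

Using the resistance-network approach (series):
R_aluminium = L/(kA) = 0.0009/(234×27.6) = 1.394×10^-7 K/W
R_glass-fibre batt = L/(kA) = 0.13/(0.0448×27.6) = 0.1051 K/W
R_cast iron = L/(kA) = 0.0059/(48.2×27.6) = 4.435×10^-6 K/W
R_outer film = 1/(h_o·A) = 1/(5.87×27.6) = 0.006172 K/W
R_total = 0.1113 K/W
Q = ΔT / R_total = 55 / 0.1113

Q ≈ 494 W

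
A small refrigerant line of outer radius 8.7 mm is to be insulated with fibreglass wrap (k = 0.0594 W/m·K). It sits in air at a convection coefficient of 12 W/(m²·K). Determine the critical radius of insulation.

r_cr ≈ 4.95 mm

For a cylinder r_cr = k/h = 0.0594/12
r_cr = 4.95 mm; since the bare radius (8.7 mm) is above r_cr, any added insulation will reduce heat loss.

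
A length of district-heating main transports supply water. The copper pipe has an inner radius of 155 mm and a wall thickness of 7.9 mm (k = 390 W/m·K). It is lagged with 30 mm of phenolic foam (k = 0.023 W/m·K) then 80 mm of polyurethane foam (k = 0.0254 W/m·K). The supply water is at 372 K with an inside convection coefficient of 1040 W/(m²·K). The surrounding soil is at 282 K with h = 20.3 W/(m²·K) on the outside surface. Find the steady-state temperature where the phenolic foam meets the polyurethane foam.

T ≈ 341 K

Per-layer cylindrical resistances, series-summed:
R_inner film = 1/(h_i·2πr₁L) = 1/(1040×2π×0.155×1) = 9.873×10^-4 K/W
R_copper pipe wall = ln(162.9/155)/(2π×390×1) = 2.029×10^-5 K/W
R_phenolic foam = ln(192.9/162.9)/(2π×0.023×1) = 1.17 K/W
R_polyurethane foam = ln(272.9/192.9)/(2π×0.0254×1) = 2.174 K/W
R_outer film = 1/(h_o·2πr_oL) = 1/(20.3×2π×0.2729×1) = 0.02873 K/W
R_total = 3.373 K/W
Q = ΔT/R_total = 90/3.373
Q = 26.7 W/m
T_interface = T_inner − Q·ΣR(inner→interface) = 372 − 26.7×1.171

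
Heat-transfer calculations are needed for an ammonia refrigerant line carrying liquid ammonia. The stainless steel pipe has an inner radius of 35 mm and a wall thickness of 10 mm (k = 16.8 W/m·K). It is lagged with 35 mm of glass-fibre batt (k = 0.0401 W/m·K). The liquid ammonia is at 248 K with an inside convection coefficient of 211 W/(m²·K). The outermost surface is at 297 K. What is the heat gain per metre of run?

Per-layer cylindrical resistances, series-summed:
R_inner film = 1/(h_i·2πr₁L) = 1/(211×2π×0.035×1) = 0.02155 K/W
R_stainless steel pipe wall = ln(45/35)/(2π×16.8×1) = 0.002381 K/W
R_glass-fibre batt = ln(80/45)/(2π×0.0401×1) = 2.284 K/W
R_total = 2.308 K/W
Q = ΔT/R_total = 49/2.308

q′ ≈ 21.2 W/m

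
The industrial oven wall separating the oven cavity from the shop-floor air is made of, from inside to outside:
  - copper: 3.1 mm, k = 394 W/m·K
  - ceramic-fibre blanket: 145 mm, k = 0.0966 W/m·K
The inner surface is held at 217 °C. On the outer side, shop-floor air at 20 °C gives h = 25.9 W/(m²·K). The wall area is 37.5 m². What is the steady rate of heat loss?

Using the resistance-network approach (series):
R_copper = L/(kA) = 0.0031/(394×37.5) = 2.098×10^-7 K/W
R_ceramic-fibre blanket = L/(kA) = 0.145/(0.0966×37.5) = 0.04003 K/W
R_outer film = 1/(h_o·A) = 1/(25.9×37.5) = 0.00103 K/W
R_total = 0.04106 K/W
Q = ΔT / R_total = 197 / 0.04106

Q ≈ 4800 W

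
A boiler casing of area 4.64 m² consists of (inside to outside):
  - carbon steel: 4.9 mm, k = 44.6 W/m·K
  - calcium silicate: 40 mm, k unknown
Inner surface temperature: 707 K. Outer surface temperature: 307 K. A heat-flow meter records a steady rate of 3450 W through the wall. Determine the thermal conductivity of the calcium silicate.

Thermal resistances in series:
R_carbon steel = L/(kA) = 0.0049/(44.6×4.64) = 2.368×10^-5 K/W
Sum of known resistances R_other = 2.368×10^-5 K/W
Total R = ΔT/Q = 400/3450 = 0.1159 K/W
R_calcium silicate = R_total − R_other = 0.1159 K/W
k = L/(R·A) = 0.04/(0.1159×4.64)

k ≈ 0.0744 W/(m·K)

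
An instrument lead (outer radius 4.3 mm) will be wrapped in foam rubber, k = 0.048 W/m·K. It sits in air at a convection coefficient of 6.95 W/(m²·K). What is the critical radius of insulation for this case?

For a cylinder r_cr = k/h = 0.048/6.95
r_cr = 6.91 mm; since the bare radius (4.3 mm) is below r_cr, adding a thin layer of insulation will *increase* heat loss.

r_cr ≈ 6.91 mm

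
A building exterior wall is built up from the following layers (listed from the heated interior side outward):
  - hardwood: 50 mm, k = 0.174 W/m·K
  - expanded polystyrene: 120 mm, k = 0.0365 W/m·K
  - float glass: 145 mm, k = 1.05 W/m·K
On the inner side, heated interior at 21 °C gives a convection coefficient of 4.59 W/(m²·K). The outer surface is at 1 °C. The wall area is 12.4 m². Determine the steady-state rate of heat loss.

Thermal resistances in series:
R_inner film = 1/(h_i·A) = 1/(4.59×12.4) = 0.01757 K/W
R_hardwood = L/(kA) = 0.05/(0.174×12.4) = 0.02317 K/W
R_expanded polystyrene = L/(kA) = 0.12/(0.0365×12.4) = 0.2651 K/W
R_float glass = L/(kA) = 0.145/(1.05×12.4) = 0.01114 K/W
R_total = 0.317 K/W
Q = ΔT / R_total = 20 / 0.317

Q ≈ 63.1 W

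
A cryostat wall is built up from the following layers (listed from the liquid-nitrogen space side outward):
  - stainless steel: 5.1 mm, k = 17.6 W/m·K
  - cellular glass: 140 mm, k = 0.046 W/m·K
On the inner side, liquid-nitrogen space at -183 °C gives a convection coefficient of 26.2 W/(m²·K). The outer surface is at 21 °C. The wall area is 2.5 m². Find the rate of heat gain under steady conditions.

Using the resistance-network approach (series):
R_inner film = 1/(h_i·A) = 1/(26.2×2.5) = 0.01527 K/W
R_stainless steel = L/(kA) = 0.0051/(17.6×2.5) = 1.159×10^-4 K/W
R_cellular glass = L/(kA) = 0.14/(0.046×2.5) = 1.217 K/W
R_total = 1.233 K/W
Q = ΔT / R_total = 204 / 1.233

Q ≈ 165 W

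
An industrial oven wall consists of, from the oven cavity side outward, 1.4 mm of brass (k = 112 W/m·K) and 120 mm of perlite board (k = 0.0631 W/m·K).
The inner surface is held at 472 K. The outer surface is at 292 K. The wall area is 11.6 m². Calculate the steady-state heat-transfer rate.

Model the wall as resistances in series:
R_brass = L/(kA) = 0.0014/(112×11.6) = 1.078×10^-6 K/W
R_perlite board = L/(kA) = 0.12/(0.0631×11.6) = 0.1639 K/W
R_total = 0.1639 K/W
Q = ΔT / R_total = 180 / 0.1639

Q ≈ 1100 W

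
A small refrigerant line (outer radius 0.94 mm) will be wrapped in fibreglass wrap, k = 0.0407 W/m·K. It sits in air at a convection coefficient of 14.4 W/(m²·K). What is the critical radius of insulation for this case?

For a cylinder r_cr = k/h = 0.0407/14.4
r_cr = 2.83 mm; since the bare radius (0.94 mm) is below r_cr, adding a thin layer of insulation will *increase* heat loss.

r_cr ≈ 2.83 mm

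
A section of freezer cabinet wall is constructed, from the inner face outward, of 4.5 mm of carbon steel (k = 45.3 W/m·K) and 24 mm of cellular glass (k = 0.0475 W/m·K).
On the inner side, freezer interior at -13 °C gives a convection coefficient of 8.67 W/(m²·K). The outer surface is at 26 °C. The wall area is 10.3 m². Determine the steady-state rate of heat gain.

Thermal resistances in series:
R_inner film = 1/(h_i·A) = 1/(8.67×10.3) = 0.0112 K/W
R_carbon steel = L/(kA) = 0.0045/(45.3×10.3) = 9.644×10^-6 K/W
R_cellular glass = L/(kA) = 0.024/(0.0475×10.3) = 0.04905 K/W
R_total = 0.06026 K/W
Q = ΔT / R_total = 39 / 0.06026

Q ≈ 647 W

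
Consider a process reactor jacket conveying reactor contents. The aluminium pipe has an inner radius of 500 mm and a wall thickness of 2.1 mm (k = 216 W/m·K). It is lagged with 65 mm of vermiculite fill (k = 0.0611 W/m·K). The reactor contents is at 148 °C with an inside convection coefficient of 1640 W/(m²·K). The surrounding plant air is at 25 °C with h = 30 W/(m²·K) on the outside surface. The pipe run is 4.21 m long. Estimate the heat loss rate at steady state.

Q ≈ 1590 W

For a radial system each layer contributes R = ln(r_out/r_in)/(2πkL); films add R = 1/(hA).
R_inner film = 1/(h_i·2πr₁L) = 1/(1640×2π×0.5×4.21) = 4.61×10^-5 K/W
R_aluminium pipe wall = ln(502.1/500)/(2π×216×4.21) = 7.335×10^-7 K/W
R_vermiculite fill = ln(567.1/502.1)/(2π×0.0611×4.21) = 0.07532 K/W
R_outer film = 1/(h_o·2πr_oL) = 1/(30×2π×0.5671×4.21) = 0.002222 K/W
R_total = 0.07759 K/W
Q = ΔT/R_total = 123/0.07759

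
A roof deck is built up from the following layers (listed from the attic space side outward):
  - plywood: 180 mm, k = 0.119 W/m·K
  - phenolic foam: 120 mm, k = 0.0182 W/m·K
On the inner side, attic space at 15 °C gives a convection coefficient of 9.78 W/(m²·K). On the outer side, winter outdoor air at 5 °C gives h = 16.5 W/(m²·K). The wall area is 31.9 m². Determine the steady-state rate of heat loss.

Series thermal resistances:
R_inner film = 1/(h_i·A) = 1/(9.78×31.9) = 0.003205 K/W
R_plywood = L/(kA) = 0.18/(0.119×31.9) = 0.04742 K/W
R_phenolic foam = L/(kA) = 0.12/(0.0182×31.9) = 0.2067 K/W
R_outer film = 1/(h_o·A) = 1/(16.5×31.9) = 0.0019 K/W
R_total = 0.2592 K/W
Q = ΔT / R_total = 10 / 0.2592

Q ≈ 38.6 W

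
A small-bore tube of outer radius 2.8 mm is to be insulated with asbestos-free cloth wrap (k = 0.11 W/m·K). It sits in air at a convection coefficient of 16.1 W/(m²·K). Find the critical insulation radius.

For a cylinder r_cr = k/h = 0.11/16.1
r_cr = 6.83 mm; since the bare radius (2.8 mm) is below r_cr, adding a thin layer of insulation will *increase* heat loss.

r_cr ≈ 6.83 mm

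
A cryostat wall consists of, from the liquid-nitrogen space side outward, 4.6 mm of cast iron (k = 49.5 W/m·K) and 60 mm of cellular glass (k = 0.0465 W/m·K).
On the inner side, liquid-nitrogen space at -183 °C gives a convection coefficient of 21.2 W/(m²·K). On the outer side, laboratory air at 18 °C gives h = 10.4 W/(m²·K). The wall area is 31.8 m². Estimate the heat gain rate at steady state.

Q ≈ 4460 W

Model the wall as resistances in series:
R_inner film = 1/(h_i·A) = 1/(21.2×31.8) = 0.001483 K/W
R_cast iron = L/(kA) = 0.0046/(49.5×31.8) = 2.922×10^-6 K/W
R_cellular glass = L/(kA) = 0.06/(0.0465×31.8) = 0.04058 K/W
R_outer film = 1/(h_o·A) = 1/(10.4×31.8) = 0.003024 K/W
R_total = 0.04509 K/W
Q = ΔT / R_total = 201 / 0.04509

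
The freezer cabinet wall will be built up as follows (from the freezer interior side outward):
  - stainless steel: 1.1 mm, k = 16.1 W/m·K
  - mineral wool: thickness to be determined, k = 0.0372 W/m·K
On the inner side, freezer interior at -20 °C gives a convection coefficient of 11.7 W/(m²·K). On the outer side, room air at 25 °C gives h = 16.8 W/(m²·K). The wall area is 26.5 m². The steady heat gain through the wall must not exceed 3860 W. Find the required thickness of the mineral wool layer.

Model the wall as resistances in series:
R_inner film = 1/(h_i·A) = 1/(11.7×26.5) = 0.003225 K/W
R_stainless steel = L/(kA) = 0.0011/(16.1×26.5) = 2.578×10^-6 K/W
R_outer film = 1/(h_o·A) = 1/(16.8×26.5) = 0.002246 K/W
Sum of the known resistances R_other = 0.005474 K/W
Required total resistance R_tot = ΔT/Q_allow = 45/3860 = 0.01166 K/W
R_mineral wool = R_tot − R_other = 0.006184 K/W
L = R·k·A = 0.006184×0.0372×26.5

L ≈ 6.1 mm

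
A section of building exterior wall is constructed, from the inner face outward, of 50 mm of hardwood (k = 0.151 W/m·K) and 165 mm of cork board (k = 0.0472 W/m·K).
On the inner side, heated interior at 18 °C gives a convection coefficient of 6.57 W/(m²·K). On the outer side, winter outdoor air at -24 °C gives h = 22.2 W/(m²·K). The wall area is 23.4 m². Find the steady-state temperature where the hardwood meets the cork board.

Thermal resistances in series:
R_inner film = 1/(h_i·A) = 1/(6.57×23.4) = 0.006505 K/W
R_hardwood = L/(kA) = 0.05/(0.151×23.4) = 0.01415 K/W
R_cork board = L/(kA) = 0.165/(0.0472×23.4) = 0.1494 K/W
R_outer film = 1/(h_o·A) = 1/(22.2×23.4) = 0.001925 K/W
R_total = 0.172 K/W;  Q = ΔT/R_total = 42/0.172 = 244.2 W
T_interface = T_inner − Q·ΣR(inner→interface) = 18 − 244×0.02066

T ≈ 13 °C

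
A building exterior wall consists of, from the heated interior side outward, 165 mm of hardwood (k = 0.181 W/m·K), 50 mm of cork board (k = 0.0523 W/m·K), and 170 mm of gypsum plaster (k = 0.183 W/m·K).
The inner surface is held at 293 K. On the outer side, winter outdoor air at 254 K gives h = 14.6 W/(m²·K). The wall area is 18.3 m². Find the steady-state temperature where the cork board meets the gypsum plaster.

Series thermal resistances:
R_hardwood = L/(kA) = 0.165/(0.181×18.3) = 0.04981 K/W
R_cork board = L/(kA) = 0.05/(0.0523×18.3) = 0.05224 K/W
R_gypsum plaster = L/(kA) = 0.17/(0.183×18.3) = 0.05076 K/W
R_outer film = 1/(h_o·A) = 1/(14.6×18.3) = 0.003743 K/W
R_total = 0.1566 K/W;  Q = ΔT/R_total = 39/0.1566 = 249.1 W
T_interface = T_inner − Q·ΣR(inner→interface) = 293 − 249×0.1021

T ≈ 268 K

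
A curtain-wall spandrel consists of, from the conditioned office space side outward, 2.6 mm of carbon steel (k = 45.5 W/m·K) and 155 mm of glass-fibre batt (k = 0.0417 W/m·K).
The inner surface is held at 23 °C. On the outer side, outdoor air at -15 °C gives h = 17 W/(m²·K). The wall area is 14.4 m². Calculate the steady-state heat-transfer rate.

Treating each layer as a thermal resistance in series:
R_carbon steel = L/(kA) = 0.0026/(45.5×14.4) = 3.968×10^-6 K/W
R_glass-fibre batt = L/(kA) = 0.155/(0.0417×14.4) = 0.2581 K/W
R_outer film = 1/(h_o·A) = 1/(17×14.4) = 0.004085 K/W
R_total = 0.2622 K/W
Q = ΔT / R_total = 38 / 0.2622

Q ≈ 145 W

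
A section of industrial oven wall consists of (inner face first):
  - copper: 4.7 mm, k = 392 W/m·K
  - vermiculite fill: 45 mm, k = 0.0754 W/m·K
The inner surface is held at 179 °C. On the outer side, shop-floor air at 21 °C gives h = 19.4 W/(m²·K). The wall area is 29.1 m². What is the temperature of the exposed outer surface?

T ≈ 33.6 °C

Treating each layer as a thermal resistance in series:
R_copper = L/(kA) = 0.0047/(392×29.1) = 4.12×10^-7 K/W
R_vermiculite fill = L/(kA) = 0.045/(0.0754×29.1) = 0.02051 K/W
R_outer film = 1/(h_o·A) = 1/(19.4×29.1) = 0.001771 K/W
R_total = 0.02228 K/W;  Q = ΔT/R_total = 158/0.02228 = 7091 W
T_interface = T_inner − Q·ΣR(inner→interface) = 179 − 7090×0.02051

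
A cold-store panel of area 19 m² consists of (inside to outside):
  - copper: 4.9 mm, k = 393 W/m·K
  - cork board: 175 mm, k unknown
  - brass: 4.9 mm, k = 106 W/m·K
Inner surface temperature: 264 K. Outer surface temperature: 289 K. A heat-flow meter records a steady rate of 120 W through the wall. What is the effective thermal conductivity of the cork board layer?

Model the wall as resistances in series:
R_copper = L/(kA) = 0.0049/(393×19) = 6.562×10^-7 K/W
R_brass = L/(kA) = 0.0049/(106×19) = 2.433×10^-6 K/W
Sum of known resistances R_other = 3.089×10^-6 K/W
Total R = ΔT/Q = 25/120 = 0.2083 K/W
R_cork board = R_total − R_other = 0.2083 K/W
k = L/(R·A) = 0.175/(0.2083×19)

k ≈ 0.0442 W/(m·K)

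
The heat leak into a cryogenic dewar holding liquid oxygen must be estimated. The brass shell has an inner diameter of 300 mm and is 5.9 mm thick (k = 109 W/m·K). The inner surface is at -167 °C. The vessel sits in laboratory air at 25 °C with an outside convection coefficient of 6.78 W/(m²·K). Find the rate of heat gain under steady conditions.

Q ≈ 397 W

Each spherical layer contributes R = (1/r_i − 1/r_o)/(4πk):
R_brass shell = (1/0.15 − 1/0.1559)/(4π×109) = 1.842×10^-4 K/W
R_outer film = 1/(h·4πr_o²) = 1/(6.78×4π×0.1559²) = 0.4829 K/W
R_total = 0.4831 K/W
Q = ΔT/R_total = 192/0.4831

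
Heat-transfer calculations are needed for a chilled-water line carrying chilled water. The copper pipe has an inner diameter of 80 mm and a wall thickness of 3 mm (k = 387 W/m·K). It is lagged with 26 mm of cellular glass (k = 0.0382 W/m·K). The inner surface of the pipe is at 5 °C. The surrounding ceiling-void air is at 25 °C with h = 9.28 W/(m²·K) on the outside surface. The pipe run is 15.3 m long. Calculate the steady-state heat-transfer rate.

Treating each annulus and film as a series resistance:
R_copper pipe wall = ln(43/40)/(2π×387×15.3) = 1.944×10^-6 K/W
R_cellular glass = ln(69/43)/(2π×0.0382×15.3) = 0.1288 K/W
R_outer film = 1/(h_o·2πr_oL) = 1/(9.28×2π×0.069×15.3) = 0.01625 K/W
R_total = 0.145 K/W
Q = ΔT/R_total = 20/0.145

Q ≈ 138 W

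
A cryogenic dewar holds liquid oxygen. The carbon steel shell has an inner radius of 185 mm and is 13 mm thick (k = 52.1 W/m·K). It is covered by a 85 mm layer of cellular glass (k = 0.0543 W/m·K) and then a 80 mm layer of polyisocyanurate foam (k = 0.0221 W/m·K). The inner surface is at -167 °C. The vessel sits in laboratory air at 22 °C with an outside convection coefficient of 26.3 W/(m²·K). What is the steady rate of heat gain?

Spherical conduction: R = (1/r_in − 1/r_out)/(4πk) per layer; series-sum.
R_carbon steel shell = (1/0.185 − 1/0.198)/(4π×52.1) = 5.421×10^-4 K/W
R_cellular glass = (1/0.198 − 1/0.283)/(4π×0.0543) = 2.223 K/W
R_polyisocyanurate foam = (1/0.283 − 1/0.363)/(4π×0.0221) = 2.804 K/W
R_outer film = 1/(h·4πr_o²) = 1/(26.3×4π×0.363²) = 0.02296 K/W
R_total = 5.051 K/W
Q = ΔT/R_total = 189/5.051

Q ≈ 37.4 W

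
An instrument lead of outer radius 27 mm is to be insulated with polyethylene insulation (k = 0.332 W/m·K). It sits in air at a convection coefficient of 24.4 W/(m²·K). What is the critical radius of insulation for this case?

r_cr ≈ 13.6 mm

For a cylinder r_cr = k/h = 0.332/24.4
r_cr = 13.6 mm; since the bare radius (27 mm) is above r_cr, any added insulation will reduce heat loss.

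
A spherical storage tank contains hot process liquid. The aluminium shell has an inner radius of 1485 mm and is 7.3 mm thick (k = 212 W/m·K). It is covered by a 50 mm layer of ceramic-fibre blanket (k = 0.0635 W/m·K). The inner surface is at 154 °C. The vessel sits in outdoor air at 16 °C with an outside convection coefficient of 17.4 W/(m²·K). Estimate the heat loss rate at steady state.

Q ≈ 4730 W

Each spherical layer contributes R = (1/r_i − 1/r_o)/(4πk):
R_aluminium shell = (1/1.485 − 1/1.4923)/(4π×212) = 1.237×10^-6 K/W
R_ceramic-fibre blanket = (1/1.4923 − 1/1.5423)/(4π×0.0635) = 0.02722 K/W
R_outer film = 1/(h·4πr_o²) = 1/(17.4×4π×1.5423²) = 0.001923 K/W
R_total = 0.02915 K/W
Q = ΔT/R_total = 138/0.02915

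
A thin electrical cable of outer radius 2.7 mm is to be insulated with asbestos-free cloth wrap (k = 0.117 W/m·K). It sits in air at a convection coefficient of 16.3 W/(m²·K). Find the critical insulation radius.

r_cr ≈ 7.18 mm

For a cylinder r_cr = k/h = 0.117/16.3
r_cr = 7.18 mm; since the bare radius (2.7 mm) is below r_cr, adding a thin layer of insulation will *increase* heat loss.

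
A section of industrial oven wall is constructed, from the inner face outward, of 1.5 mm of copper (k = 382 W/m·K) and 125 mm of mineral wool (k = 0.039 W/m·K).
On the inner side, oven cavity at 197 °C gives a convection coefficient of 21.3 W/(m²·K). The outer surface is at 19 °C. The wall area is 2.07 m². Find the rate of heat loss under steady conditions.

Q ≈ 113 W

Using the resistance-network approach (series):
R_inner film = 1/(h_i·A) = 1/(21.3×2.07) = 0.02268 K/W
R_copper = L/(kA) = 0.0015/(382×2.07) = 1.897×10^-6 K/W
R_mineral wool = L/(kA) = 0.125/(0.039×2.07) = 1.548 K/W
R_total = 1.571 K/W
Q = ΔT / R_total = 178 / 1.571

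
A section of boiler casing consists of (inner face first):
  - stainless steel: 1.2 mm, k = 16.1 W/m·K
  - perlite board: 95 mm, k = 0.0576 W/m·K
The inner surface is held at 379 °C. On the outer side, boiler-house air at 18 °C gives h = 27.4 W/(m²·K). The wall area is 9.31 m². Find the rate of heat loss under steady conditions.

Q ≈ 1990 W

Series thermal resistances:
R_stainless steel = L/(kA) = 0.0012/(16.1×9.31) = 8.006×10^-6 K/W
R_perlite board = L/(kA) = 0.095/(0.0576×9.31) = 0.1772 K/W
R_outer film = 1/(h_o·A) = 1/(27.4×9.31) = 0.00392 K/W
R_total = 0.1811 K/W
Q = ΔT / R_total = 361 / 0.1811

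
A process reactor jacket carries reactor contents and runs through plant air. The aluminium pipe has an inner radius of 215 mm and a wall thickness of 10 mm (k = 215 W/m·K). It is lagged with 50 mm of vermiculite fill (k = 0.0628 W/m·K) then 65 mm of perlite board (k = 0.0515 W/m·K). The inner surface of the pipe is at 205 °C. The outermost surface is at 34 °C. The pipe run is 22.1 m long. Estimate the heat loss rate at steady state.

Q ≈ 3250 W

For a radial system each layer contributes R = ln(r_out/r_in)/(2πkL); films add R = 1/(hA).
R_aluminium pipe wall = ln(225/215)/(2π×215×22.1) = 1.523×10^-6 K/W
R_vermiculite fill = ln(275/225)/(2π×0.0628×22.1) = 0.02301 K/W
R_perlite board = ln(340/275)/(2π×0.0515×22.1) = 0.02967 K/W
R_total = 0.05268 K/W
Q = ΔT/R_total = 171/0.05268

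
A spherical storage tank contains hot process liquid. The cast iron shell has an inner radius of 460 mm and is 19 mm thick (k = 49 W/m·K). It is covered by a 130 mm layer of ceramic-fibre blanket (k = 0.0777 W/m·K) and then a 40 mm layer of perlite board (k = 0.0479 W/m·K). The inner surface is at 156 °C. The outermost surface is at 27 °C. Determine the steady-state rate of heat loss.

Q ≈ 207 W

Each spherical layer contributes R = (1/r_i − 1/r_o)/(4πk):
R_cast iron shell = (1/0.46 − 1/0.479)/(4π×49) = 1.4×10^-4 K/W
R_ceramic-fibre blanket = (1/0.479 − 1/0.609)/(4π×0.0777) = 0.4564 K/W
R_perlite board = (1/0.609 − 1/0.649)/(4π×0.0479) = 0.1681 K/W
R_total = 0.6247 K/W
Q = ΔT/R_total = 129/0.6247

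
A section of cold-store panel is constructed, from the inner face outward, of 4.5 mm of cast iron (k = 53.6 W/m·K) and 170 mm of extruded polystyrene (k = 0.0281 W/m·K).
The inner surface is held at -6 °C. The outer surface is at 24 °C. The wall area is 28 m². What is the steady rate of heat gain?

Model the wall as resistances in series:
R_cast iron = L/(kA) = 0.0045/(53.6×28) = 2.998×10^-6 K/W
R_extruded polystyrene = L/(kA) = 0.17/(0.0281×28) = 0.2161 K/W
R_total = 0.2161 K/W
Q = ΔT / R_total = 30 / 0.2161

Q ≈ 139 W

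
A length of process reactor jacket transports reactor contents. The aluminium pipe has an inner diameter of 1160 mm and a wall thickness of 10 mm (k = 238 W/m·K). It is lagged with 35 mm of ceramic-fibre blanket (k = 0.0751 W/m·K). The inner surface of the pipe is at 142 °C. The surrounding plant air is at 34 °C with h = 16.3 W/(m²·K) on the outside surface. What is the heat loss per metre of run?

Radial resistances (cylindrical: R_cond = ln(r_o/r_i)/(2πkL), R_conv = 1/(h·2πrL)):
R_aluminium pipe wall = ln(590/580)/(2π×238×1) = 1.143×10^-5 K/W
R_ceramic-fibre blanket = ln(625/590)/(2π×0.0751×1) = 0.1221 K/W
R_outer film = 1/(h_o·2πr_oL) = 1/(16.3×2π×0.625×1) = 0.01562 K/W
R_total = 0.1378 K/W
Q = ΔT/R_total = 108/0.1378

q′ ≈ 784 W/m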